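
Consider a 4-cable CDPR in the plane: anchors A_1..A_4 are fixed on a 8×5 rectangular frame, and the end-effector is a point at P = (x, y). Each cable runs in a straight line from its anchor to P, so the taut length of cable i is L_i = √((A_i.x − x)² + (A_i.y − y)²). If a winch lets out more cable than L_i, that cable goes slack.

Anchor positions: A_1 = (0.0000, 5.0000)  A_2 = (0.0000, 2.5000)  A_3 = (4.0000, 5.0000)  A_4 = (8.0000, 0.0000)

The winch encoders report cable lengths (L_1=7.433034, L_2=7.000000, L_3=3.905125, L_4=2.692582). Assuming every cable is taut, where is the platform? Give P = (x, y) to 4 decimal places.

(7.0000, 2.5000)

expand ‖A_i−P‖²=L_i² and subtract eq 1 (k_i ≔ ‖A_i‖²−L_i²)
k_1 = 0.0000+25.0000−55.2500 = -30.2500
eq1−eq2 → [0.0000  5.0000]·P = 12.5000
eq1−eq3 → [-8.0000  0.0000]·P = -56.0000
eq1−eq4 → [-16.0000  10.0000]·P = -87.0000
2×2 solve → P = (7.0000, 2.5000)
check cable 4: ‖A_4−P‖² = 7.2500 ≈ L_4² = 7.2500 ✓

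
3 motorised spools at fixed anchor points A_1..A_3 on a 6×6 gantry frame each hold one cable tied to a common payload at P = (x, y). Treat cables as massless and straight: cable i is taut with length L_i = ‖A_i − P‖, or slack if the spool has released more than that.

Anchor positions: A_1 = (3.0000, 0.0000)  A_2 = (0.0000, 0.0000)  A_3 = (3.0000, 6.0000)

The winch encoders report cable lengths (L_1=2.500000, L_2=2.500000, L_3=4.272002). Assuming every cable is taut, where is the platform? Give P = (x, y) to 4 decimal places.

expand ‖A_i−P‖²=L_i² and subtract eq 1 (q_i ≔ ‖A_i‖²−L_i²)
q_1 = 9.0000+0.0000−6.2500 = 2.7500
eq1−eq2 → [6.0000  0.0000]·P = 9.0000
eq1−eq3 → [0.0000  -12.0000]·P = -24.0000
2×2 solve → P = (1.5000, 2.0000)

(1.5000, 2.0000)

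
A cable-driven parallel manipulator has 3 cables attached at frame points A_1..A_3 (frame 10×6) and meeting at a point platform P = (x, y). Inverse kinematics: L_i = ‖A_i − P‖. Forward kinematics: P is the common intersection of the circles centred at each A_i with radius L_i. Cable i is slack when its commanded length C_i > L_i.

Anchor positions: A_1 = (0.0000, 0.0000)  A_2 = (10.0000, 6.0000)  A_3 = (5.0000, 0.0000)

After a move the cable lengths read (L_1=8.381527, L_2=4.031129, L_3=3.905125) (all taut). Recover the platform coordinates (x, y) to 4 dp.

(8.0000, 2.5000)

circle eqns → linear via eq_j − eq_1; set c_j = A_j·A_j − L_j²
c_1 = 0.0000+0.0000−70.2500 = -70.2500
-20.0000·x − 12.0000·y = c_1−c_2 = -190.0000
-10.0000·x + 0.0000·y = c_1−c_3 = -80.0000
solve first two rows → x=8.0000, y=2.5000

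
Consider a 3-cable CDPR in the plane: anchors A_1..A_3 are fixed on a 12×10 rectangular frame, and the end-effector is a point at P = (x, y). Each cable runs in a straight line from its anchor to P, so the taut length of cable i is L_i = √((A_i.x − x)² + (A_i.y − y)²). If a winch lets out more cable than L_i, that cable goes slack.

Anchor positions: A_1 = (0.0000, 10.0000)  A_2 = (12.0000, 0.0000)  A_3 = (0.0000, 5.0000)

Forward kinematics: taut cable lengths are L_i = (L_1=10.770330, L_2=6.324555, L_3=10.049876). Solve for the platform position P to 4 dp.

circle eqns → linear via eq_j − eq_1; set c_j = A_j·A_j − L_j²
c_1 = 0.0000+100.0000−116.0000 = -16.0000
-24.0000·x + 20.0000·y = c_1−c_2 = -120.0000
0.0000·x + 10.0000·y = c_1−c_3 = 60.0000
solve first two rows → x=10.0000, y=6.0000

(10.0000, 6.0000)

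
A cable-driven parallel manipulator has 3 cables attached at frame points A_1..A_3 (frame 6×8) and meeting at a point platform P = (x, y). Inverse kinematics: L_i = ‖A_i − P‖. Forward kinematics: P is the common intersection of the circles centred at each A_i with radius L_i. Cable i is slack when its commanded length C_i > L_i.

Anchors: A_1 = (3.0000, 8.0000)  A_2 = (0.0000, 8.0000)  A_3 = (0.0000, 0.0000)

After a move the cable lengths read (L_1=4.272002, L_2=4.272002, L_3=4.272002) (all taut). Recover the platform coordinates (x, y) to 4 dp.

expand ‖A_i−P‖²=L_i² and subtract eq 1 (q_i ≔ ‖A_i‖²−L_i²)
q_1 = 9.0000+64.0000−18.2500 = 54.7500
eq1−eq2 → [6.0000  0.0000]·P = 9.0000
eq1−eq3 → [6.0000  16.0000]·P = 73.0000
2×2 solve → P = (1.5000, 4.0000)

(1.5000, 4.0000)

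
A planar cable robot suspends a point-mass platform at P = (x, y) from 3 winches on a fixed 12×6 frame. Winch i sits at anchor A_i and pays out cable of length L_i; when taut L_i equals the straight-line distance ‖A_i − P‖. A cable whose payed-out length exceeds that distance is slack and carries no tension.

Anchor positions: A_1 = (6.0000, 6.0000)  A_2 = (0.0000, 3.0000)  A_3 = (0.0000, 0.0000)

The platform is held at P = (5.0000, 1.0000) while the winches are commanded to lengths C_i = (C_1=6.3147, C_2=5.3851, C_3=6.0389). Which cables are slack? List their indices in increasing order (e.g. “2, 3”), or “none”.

1, 3

cable 1: √((1.0000)²+(5.0000)²)=5.0990, C_1=6.3147: slack
cable 2: √((-5.0000)²+(2.0000)²)=5.3852, C_2=5.3851: taut
cable 3: √((-5.0000)²+(-1.0000)²)=5.0990, C_3=6.0389: slack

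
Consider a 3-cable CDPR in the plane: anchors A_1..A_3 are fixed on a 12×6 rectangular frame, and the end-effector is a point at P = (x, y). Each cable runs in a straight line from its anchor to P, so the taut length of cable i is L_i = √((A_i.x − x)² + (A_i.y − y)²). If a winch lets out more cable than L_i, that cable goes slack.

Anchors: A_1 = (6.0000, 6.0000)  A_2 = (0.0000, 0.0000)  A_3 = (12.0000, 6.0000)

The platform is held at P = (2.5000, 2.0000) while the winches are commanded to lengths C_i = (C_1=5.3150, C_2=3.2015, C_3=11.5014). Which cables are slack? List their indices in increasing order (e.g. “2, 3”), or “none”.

3

cable 1: L_1 = ‖A_1−P‖ = 5.3151;  C_1 = 5.3150 → taut
cable 2: L_2 = ‖A_2−P‖ = 3.2016;  C_2 = 3.2015 → taut
cable 3: L_3 = ‖A_3−P‖ = 10.3078;  C_3 = 11.5014 → slack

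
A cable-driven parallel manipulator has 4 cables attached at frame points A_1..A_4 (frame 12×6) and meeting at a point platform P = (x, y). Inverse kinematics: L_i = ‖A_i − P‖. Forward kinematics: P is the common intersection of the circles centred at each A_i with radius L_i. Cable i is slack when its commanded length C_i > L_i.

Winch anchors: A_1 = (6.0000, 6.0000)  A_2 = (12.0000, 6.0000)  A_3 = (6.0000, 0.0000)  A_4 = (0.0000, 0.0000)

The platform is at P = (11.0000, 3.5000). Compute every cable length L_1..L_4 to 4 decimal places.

cable 1: Δx=-5.0000, Δy=2.5000; L_1 = √(Δx²+Δy²) = 5.5902
cable 2: Δx=1.0000, Δy=2.5000; L_2 = √(Δx²+Δy²) = 2.6926
cable 3: Δx=-5.0000, Δy=-3.5000; L_3 = √(Δx²+Δy²) = 6.1033
cable 4: Δx=-11.0000, Δy=-3.5000; L_4 = √(Δx²+Δy²) = 11.5434

(5.5902, 2.6926, 6.1033, 11.5434)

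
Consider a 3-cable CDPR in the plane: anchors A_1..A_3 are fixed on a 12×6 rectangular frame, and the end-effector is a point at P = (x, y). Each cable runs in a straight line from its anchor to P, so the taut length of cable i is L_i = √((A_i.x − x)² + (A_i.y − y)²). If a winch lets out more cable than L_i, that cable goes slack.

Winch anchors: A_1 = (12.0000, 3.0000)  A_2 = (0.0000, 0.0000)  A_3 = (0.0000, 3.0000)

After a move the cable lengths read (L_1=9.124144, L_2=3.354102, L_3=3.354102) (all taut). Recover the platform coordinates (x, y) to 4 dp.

each cable: (A_i−P)·(A_i−P) = L_i²; let q_i = ‖A_i‖²−L_i²
q_1 = 144.0000+9.0000−83.2500 = 69.7500
row 1: 24.0000x + 6.0000y = 81.0000  (q_2=-11.2500)
row 2: 24.0000x + 0.0000y = 72.0000  (q_3=-2.2500)
Cramer on rows 1–2 → x = 3.0000, y = 1.5000

(3.0000, 1.5000)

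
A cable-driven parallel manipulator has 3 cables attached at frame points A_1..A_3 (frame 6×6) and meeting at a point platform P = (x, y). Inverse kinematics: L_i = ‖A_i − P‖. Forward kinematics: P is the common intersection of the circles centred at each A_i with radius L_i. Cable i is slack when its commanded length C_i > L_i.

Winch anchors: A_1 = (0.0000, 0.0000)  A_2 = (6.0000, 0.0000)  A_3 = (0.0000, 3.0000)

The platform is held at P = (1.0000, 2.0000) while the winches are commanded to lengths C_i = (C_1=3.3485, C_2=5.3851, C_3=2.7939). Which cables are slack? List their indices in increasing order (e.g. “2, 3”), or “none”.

i=1: geometric 2.2361 vs commanded 3.3485 ⇒ slack
i=2: geometric 5.3852 vs commanded 5.3851 ⇒ taut
i=3: geometric 1.4142 vs commanded 2.7939 ⇒ slack

1, 3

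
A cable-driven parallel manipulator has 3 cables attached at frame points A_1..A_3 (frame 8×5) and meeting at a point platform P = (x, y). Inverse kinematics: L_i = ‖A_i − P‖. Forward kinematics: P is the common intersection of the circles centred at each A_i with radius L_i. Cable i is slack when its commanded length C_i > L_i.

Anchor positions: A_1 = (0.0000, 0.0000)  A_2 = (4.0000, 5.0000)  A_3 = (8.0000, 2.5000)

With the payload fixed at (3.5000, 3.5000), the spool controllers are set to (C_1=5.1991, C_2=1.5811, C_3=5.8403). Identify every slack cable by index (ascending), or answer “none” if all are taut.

i=1: geometric 4.9497 vs commanded 5.1991 ⇒ slack
i=2: geometric 1.5811 vs commanded 1.5811 ⇒ taut
i=3: geometric 4.6098 vs commanded 5.8403 ⇒ slack

1, 3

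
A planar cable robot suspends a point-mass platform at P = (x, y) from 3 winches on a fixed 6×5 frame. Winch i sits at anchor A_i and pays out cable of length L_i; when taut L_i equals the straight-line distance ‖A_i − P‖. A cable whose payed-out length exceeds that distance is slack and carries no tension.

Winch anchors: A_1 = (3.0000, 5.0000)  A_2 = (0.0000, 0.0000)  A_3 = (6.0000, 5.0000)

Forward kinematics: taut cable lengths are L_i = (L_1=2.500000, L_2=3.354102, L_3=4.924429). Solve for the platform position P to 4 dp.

expand ‖A_i−P‖²=L_i² and subtract eq 1 (k_i ≔ ‖A_i‖²−L_i²)
k_1 = 9.0000+25.0000−6.2500 = 27.7500
eq1−eq2 → [6.0000  10.0000]·P = 39.0000
eq1−eq3 → [-6.0000  0.0000]·P = -9.0000
2×2 solve → P = (1.5000, 3.0000)

(1.5000, 3.0000)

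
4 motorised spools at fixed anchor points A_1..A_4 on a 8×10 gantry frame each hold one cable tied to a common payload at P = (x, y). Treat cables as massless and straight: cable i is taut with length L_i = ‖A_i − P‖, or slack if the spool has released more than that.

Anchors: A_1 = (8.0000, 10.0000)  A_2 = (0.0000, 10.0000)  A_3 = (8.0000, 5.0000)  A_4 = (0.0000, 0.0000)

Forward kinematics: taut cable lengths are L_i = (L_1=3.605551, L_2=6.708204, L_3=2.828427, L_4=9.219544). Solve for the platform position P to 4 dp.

(6.0000, 7.0000)

expand ‖A_i−P‖²=L_i² and subtract eq 1 (q_i ≔ ‖A_i‖²−L_i²)
q_1 = 64.0000+100.0000−13.0000 = 151.0000
eq1−eq2 → [16.0000  0.0000]·P = 96.0000
eq1−eq3 → [0.0000  10.0000]·P = 70.0000
eq1−eq4 → [16.0000  20.0000]·P = 236.0000
2×2 solve → P = (6.0000, 7.0000)
check cable 4: ‖A_4−P‖² = 85.0000 ≈ L_4² = 85.0000 ✓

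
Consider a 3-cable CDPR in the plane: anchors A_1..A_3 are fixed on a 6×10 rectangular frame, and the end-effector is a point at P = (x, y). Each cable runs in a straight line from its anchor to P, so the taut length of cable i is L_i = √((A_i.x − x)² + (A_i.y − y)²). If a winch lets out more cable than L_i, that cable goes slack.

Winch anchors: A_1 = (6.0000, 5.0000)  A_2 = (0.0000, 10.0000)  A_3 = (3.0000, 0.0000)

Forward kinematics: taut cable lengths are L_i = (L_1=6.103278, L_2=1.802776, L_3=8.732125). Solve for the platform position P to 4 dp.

each cable: (A_i−P)·(A_i−P) = L_i²; let q_i = ‖A_i‖²−L_i²
q_1 = 36.0000+25.0000−37.2500 = 23.7500
row 1: 12.0000x − 10.0000y = -73.0000  (q_2=96.7500)
row 2: 6.0000x + 10.0000y = 91.0000  (q_3=-67.2500)
Cramer on rows 1–2 → x = 1.0000, y = 8.5000

(1.0000, 8.5000)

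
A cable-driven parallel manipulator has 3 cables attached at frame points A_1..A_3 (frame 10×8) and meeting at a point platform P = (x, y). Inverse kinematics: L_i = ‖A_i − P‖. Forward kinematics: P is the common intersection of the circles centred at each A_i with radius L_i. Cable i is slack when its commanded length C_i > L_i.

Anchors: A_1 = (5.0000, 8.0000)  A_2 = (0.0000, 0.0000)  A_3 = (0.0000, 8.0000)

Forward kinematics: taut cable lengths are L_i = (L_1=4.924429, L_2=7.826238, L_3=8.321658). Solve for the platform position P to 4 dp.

(7.0000, 3.5000)

expand ‖A_i−P‖²=L_i² and subtract eq 1 (c_i ≔ ‖A_i‖²−L_i²)
c_1 = 25.0000+64.0000−24.2500 = 64.7500
eq1−eq2 → [10.0000  16.0000]·P = 126.0000
eq1−eq3 → [10.0000  0.0000]·P = 70.0000
2×2 solve → P = (7.0000, 3.5000)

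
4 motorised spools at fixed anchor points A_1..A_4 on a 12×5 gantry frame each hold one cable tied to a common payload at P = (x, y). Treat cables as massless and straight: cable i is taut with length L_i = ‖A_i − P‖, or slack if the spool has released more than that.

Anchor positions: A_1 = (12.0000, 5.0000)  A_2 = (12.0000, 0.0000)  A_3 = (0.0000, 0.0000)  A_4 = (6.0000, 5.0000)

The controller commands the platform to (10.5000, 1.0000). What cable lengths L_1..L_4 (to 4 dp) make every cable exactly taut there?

(4.2720, 1.8028, 10.5475, 6.0208)

L_1 = √((12.0000−10.5000)² + (5.0000−1.0000)²) = 4.2720
L_2 = √((12.0000−10.5000)² + (0.0000−1.0000)²) = 1.8028
L_3 = √((0.0000−10.5000)² + (0.0000−1.0000)²) = 10.5475
L_4 = √((6.0000−10.5000)² + (5.0000−1.0000)²) = 6.0208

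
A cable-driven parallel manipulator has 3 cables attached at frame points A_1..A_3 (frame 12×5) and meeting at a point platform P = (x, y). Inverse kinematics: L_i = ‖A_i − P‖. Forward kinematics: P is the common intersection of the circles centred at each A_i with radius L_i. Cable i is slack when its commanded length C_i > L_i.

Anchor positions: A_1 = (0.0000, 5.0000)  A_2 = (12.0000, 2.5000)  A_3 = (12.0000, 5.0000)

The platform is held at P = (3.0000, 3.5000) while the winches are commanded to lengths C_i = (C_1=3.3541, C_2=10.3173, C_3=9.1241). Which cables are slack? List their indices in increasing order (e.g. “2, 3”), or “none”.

cable 1: L_1 = ‖A_1−P‖ = 3.3541;  C_1 = 3.3541 → taut
cable 2: L_2 = ‖A_2−P‖ = 9.0554;  C_2 = 10.3173 → slack
cable 3: L_3 = ‖A_3−P‖ = 9.1241;  C_3 = 9.1241 → taut

2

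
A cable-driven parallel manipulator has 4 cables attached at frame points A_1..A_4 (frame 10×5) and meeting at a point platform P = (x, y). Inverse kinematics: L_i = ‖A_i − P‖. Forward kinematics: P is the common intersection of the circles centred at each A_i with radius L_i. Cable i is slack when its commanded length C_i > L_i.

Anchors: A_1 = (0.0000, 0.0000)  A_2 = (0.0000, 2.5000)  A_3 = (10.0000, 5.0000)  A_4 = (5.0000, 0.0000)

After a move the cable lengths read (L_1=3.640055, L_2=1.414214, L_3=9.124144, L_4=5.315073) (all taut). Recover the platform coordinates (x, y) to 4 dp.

(1.0000, 3.5000)

each cable: (A_i−P)·(A_i−P) = L_i²; let q_i = ‖A_i‖²−L_i²
q_1 = 0.0000+0.0000−13.2500 = -13.2500
row 1: 0.0000x − 5.0000y = -17.5000  (q_2=4.2500)
row 2: -20.0000x − 10.0000y = -55.0000  (q_3=41.7500)
row 3: -10.0000x + 0.0000y = -10.0000  (q_4=-3.2500)
Cramer on rows 1–2 → x = 1.0000, y = 3.5000
check cable 4: ‖A_4−P‖² = 28.2500 ≈ L_4² = 28.2500 ✓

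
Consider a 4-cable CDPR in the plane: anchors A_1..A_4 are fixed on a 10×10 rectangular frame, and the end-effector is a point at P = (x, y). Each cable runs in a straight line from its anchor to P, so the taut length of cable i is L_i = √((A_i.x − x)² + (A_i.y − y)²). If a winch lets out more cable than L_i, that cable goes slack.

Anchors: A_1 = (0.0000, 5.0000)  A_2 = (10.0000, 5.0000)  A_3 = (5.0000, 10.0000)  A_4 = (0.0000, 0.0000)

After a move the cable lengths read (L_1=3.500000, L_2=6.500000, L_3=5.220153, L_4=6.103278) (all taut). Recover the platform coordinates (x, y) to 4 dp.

circle eqns → linear via eq_j − eq_1; set c_j = A_j·A_j − L_j²
c_1 = 0.0000+25.0000−12.2500 = 12.7500
-20.0000·x + 0.0000·y = c_1−c_2 = -70.0000
-10.0000·x − 10.0000·y = c_1−c_3 = -85.0000
0.0000·x + 10.0000·y = c_1−c_4 = 50.0000
solve first two rows → x=3.5000, y=5.0000
check cable 4: ‖A_4−P‖² = 37.2500 ≈ L_4² = 37.2500 ✓

(3.5000, 5.0000)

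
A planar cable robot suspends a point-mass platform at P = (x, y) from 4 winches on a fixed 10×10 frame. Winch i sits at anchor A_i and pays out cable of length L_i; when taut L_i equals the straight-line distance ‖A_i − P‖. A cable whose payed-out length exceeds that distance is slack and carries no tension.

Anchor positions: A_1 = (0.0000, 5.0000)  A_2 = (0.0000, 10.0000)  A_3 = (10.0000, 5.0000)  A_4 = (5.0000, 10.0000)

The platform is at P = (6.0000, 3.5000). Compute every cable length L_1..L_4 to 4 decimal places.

L_1: Δ = A_1−P = (-6.0000, 1.5000) → ‖Δ‖ = √38.2500 = 6.1847
L_2: Δ = A_2−P = (-6.0000, 6.5000) → ‖Δ‖ = √78.2500 = 8.8459
L_3: Δ = A_3−P = (4.0000, 1.5000) → ‖Δ‖ = √18.2500 = 4.2720
L_4: Δ = A_4−P = (-1.0000, 6.5000) → ‖Δ‖ = √43.2500 = 6.5765

(6.1847, 8.8459, 4.2720, 6.5765)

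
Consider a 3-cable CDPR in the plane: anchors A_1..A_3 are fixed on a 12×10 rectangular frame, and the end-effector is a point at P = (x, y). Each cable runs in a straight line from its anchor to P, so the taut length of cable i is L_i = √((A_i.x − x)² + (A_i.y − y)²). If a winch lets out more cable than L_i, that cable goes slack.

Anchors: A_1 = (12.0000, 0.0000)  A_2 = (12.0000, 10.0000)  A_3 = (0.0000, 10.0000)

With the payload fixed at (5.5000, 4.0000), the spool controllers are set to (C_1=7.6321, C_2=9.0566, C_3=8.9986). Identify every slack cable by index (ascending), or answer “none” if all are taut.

cable 1: √((6.5000)²+(-4.0000)²)=7.6322, C_1=7.6321: taut
cable 2: √((6.5000)²+(6.0000)²)=8.8459, C_2=9.0566: slack
cable 3: √((-5.5000)²+(6.0000)²)=8.1394, C_3=8.9986: slack

2, 3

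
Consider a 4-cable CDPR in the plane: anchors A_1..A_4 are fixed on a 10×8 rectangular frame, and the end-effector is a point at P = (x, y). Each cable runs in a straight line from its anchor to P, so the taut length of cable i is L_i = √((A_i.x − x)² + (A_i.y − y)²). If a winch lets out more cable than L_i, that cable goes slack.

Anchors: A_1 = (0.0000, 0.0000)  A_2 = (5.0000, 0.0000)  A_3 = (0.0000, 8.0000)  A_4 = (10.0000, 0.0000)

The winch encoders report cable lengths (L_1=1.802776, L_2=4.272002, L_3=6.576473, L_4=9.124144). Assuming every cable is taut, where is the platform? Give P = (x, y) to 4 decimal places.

each cable: (A_i−P)·(A_i−P) = L_i²; let k_i = ‖A_i‖²−L_i²
k_1 = 0.0000+0.0000−3.2500 = -3.2500
row 1: -10.0000x + 0.0000y = -10.0000  (k_2=6.7500)
row 2: 0.0000x − 16.0000y = -24.0000  (k_3=20.7500)
row 3: -20.0000x + 0.0000y = -20.0000  (k_4=16.7500)
Cramer on rows 1–2 → x = 1.0000, y = 1.5000
check cable 4: ‖A_4−P‖² = 83.2500 ≈ L_4² = 83.2500 ✓

(1.0000, 1.5000)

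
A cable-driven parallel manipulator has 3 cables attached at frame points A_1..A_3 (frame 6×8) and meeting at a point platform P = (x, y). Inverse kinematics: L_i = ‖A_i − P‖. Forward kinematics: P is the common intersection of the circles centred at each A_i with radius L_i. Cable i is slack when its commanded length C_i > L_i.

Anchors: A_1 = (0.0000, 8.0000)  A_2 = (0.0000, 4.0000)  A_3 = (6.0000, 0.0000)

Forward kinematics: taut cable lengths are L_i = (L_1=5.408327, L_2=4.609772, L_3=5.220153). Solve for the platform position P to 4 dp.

(4.5000, 5.0000)

each cable: (A_i−P)·(A_i−P) = L_i²; let k_i = ‖A_i‖²−L_i²
k_1 = 0.0000+64.0000−29.2500 = 34.7500
row 1: 0.0000x + 8.0000y = 40.0000  (k_2=-5.2500)
row 2: -12.0000x + 16.0000y = 26.0000  (k_3=8.7500)
Cramer on rows 1–2 → x = 4.5000, y = 5.0000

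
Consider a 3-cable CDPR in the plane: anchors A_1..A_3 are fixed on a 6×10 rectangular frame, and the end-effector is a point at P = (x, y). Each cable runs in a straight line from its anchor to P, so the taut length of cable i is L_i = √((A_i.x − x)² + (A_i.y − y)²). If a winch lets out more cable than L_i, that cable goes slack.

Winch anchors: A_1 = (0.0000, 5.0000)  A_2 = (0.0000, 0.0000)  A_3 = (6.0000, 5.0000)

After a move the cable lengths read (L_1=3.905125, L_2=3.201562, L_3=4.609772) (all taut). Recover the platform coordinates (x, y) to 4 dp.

each cable: (A_i−P)·(A_i−P) = L_i²; let q_i = ‖A_i‖²−L_i²
q_1 = 0.0000+25.0000−15.2500 = 9.7500
row 1: 0.0000x + 10.0000y = 20.0000  (q_2=-10.2500)
row 2: -12.0000x + 0.0000y = -30.0000  (q_3=39.7500)
Cramer on rows 1–2 → x = 2.5000, y = 2.0000

(2.5000, 2.0000)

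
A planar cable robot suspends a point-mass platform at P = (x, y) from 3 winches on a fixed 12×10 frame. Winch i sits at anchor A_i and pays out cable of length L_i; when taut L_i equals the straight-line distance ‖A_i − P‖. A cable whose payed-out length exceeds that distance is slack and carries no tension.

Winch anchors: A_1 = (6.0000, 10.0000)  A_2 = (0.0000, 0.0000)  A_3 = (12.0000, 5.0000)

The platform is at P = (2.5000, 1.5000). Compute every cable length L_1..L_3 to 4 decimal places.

(9.1924, 2.9155, 10.1242)

L_1: Δ = A_1−P = (3.5000, 8.5000) → ‖Δ‖ = √84.5000 = 9.1924
L_2: Δ = A_2−P = (-2.5000, -1.5000) → ‖Δ‖ = √8.5000 = 2.9155
L_3: Δ = A_3−P = (9.5000, 3.5000) → ‖Δ‖ = √102.5000 = 10.1242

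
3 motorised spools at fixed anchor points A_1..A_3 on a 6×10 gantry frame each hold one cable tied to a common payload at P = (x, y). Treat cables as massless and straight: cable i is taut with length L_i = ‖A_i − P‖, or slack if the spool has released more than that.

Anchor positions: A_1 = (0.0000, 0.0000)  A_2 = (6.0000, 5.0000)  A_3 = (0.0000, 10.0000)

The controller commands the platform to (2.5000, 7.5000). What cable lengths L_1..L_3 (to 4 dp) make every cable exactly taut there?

(7.9057, 4.3012, 3.5355)

cable 1: Δx=-2.5000, Δy=-7.5000; L_1 = √(Δx²+Δy²) = 7.9057
cable 2: Δx=3.5000, Δy=-2.5000; L_2 = √(Δx²+Δy²) = 4.3012
cable 3: Δx=-2.5000, Δy=2.5000; L_3 = √(Δx²+Δy²) = 3.5355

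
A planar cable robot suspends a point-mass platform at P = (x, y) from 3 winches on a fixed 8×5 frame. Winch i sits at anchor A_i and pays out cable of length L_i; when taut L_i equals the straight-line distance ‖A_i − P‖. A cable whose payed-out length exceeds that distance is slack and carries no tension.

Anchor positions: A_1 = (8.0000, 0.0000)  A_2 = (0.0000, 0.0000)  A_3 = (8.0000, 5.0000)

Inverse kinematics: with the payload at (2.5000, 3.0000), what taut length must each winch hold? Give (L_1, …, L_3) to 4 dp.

L_1 = √((8.0000−2.5000)² + (0.0000−3.0000)²) = 6.2650
L_2 = √((0.0000−2.5000)² + (0.0000−3.0000)²) = 3.9051
L_3 = √((8.0000−2.5000)² + (5.0000−3.0000)²) = 5.8523

(6.2650, 3.9051, 5.8523)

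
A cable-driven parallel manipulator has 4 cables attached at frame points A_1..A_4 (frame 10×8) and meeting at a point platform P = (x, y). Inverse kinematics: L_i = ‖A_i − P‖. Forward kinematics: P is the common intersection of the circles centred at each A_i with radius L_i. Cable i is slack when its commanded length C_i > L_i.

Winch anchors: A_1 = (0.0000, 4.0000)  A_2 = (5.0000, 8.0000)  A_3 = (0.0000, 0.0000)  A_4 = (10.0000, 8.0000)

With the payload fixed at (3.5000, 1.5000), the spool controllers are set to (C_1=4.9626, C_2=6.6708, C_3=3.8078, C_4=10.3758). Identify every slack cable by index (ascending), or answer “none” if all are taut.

i=1: geometric 4.3012 vs commanded 4.9626 ⇒ slack
i=2: geometric 6.6708 vs commanded 6.6708 ⇒ taut
i=3: geometric 3.8079 vs commanded 3.8078 ⇒ taut
i=4: geometric 9.1924 vs commanded 10.3758 ⇒ slack

1, 4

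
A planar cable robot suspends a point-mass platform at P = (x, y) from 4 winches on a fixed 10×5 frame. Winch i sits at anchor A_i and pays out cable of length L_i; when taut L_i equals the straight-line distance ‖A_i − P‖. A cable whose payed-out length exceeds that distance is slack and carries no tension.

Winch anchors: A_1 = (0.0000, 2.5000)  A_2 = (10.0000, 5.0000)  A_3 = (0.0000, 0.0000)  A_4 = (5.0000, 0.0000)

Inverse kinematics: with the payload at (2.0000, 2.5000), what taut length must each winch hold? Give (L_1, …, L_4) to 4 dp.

L_1: Δ = A_1−P = (-2.0000, 0.0000) → ‖Δ‖ = √4.0000 = 2.0000
L_2: Δ = A_2−P = (8.0000, 2.5000) → ‖Δ‖ = √70.2500 = 8.3815
L_3: Δ = A_3−P = (-2.0000, -2.5000) → ‖Δ‖ = √10.2500 = 3.2016
L_4: Δ = A_4−P = (3.0000, -2.5000) → ‖Δ‖ = √15.2500 = 3.9051

(2.0000, 8.3815, 3.2016, 3.9051)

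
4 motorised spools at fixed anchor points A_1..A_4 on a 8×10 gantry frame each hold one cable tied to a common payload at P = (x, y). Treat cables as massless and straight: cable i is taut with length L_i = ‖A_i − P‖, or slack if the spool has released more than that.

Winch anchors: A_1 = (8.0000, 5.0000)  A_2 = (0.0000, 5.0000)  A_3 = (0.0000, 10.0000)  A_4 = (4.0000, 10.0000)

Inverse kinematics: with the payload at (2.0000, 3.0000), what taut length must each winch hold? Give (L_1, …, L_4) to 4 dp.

(6.3246, 2.8284, 7.2801, 7.2801)

cable 1: Δx=6.0000, Δy=2.0000; L_1 = √(Δx²+Δy²) = 6.3246
cable 2: Δx=-2.0000, Δy=2.0000; L_2 = √(Δx²+Δy²) = 2.8284
cable 3: Δx=-2.0000, Δy=7.0000; L_3 = √(Δx²+Δy²) = 7.2801
cable 4: Δx=2.0000, Δy=7.0000; L_4 = √(Δx²+Δy²) = 7.2801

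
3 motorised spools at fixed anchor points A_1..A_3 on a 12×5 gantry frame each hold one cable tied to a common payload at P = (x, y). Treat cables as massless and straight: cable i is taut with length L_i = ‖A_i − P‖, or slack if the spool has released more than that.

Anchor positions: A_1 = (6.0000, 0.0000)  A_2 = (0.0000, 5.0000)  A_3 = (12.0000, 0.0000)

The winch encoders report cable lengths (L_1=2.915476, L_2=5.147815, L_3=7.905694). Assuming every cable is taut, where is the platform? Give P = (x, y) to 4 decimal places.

expand ‖A_i−P‖²=L_i² and subtract eq 1 (q_i ≔ ‖A_i‖²−L_i²)
q_1 = 36.0000+0.0000−8.5000 = 27.5000
eq1−eq2 → [12.0000  -10.0000]·P = 29.0000
eq1−eq3 → [-12.0000  0.0000]·P = -54.0000
2×2 solve → P = (4.5000, 2.5000)

(4.5000, 2.5000)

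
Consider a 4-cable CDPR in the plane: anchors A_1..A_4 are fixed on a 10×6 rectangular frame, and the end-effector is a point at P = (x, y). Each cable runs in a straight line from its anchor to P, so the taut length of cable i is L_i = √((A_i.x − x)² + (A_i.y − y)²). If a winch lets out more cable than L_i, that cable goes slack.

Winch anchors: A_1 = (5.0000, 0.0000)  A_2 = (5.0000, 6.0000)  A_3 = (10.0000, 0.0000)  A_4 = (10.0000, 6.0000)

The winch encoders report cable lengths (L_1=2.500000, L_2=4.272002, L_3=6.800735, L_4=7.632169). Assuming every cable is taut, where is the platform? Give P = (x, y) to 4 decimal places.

expand ‖A_i−P‖²=L_i² and subtract eq 1 (q_i ≔ ‖A_i‖²−L_i²)
q_1 = 25.0000+0.0000−6.2500 = 18.7500
eq1−eq2 → [0.0000  -12.0000]·P = -24.0000
eq1−eq3 → [-10.0000  0.0000]·P = -35.0000
eq1−eq4 → [-10.0000  -12.0000]·P = -59.0000
2×2 solve → P = (3.5000, 2.0000)
check cable 4: ‖A_4−P‖² = 58.2500 ≈ L_4² = 58.2500 ✓

(3.5000, 2.0000)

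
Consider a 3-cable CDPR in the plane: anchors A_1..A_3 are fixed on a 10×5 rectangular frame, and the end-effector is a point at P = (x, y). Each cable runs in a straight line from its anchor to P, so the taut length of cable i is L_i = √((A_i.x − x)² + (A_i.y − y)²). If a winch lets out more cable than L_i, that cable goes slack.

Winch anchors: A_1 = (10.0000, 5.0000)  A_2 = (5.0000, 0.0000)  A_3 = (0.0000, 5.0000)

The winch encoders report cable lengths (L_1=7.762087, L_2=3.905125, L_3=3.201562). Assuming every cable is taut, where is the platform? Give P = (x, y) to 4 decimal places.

each cable: (A_i−P)·(A_i−P) = L_i²; let c_i = ‖A_i‖²−L_i²
c_1 = 100.0000+25.0000−60.2500 = 64.7500
row 1: 10.0000x + 10.0000y = 55.0000  (c_2=9.7500)
row 2: 20.0000x + 0.0000y = 50.0000  (c_3=14.7500)
Cramer on rows 1–2 → x = 2.5000, y = 3.0000

(2.5000, 3.0000)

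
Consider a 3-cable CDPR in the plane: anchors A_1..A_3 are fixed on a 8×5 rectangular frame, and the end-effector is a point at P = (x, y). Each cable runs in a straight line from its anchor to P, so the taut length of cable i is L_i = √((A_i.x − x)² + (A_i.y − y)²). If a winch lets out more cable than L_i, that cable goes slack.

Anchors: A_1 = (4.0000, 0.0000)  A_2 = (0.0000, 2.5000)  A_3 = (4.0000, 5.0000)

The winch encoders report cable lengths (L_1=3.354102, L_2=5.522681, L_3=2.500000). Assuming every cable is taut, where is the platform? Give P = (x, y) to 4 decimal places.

circle eqns → linear via eq_j − eq_1; set q_j = A_j·A_j − L_j²
q_1 = 16.0000+0.0000−11.2500 = 4.7500
8.0000·x − 5.0000·y = q_1−q_2 = 29.0000
0.0000·x − 10.0000·y = q_1−q_3 = -30.0000
solve first two rows → x=5.5000, y=3.0000

(5.5000, 3.0000)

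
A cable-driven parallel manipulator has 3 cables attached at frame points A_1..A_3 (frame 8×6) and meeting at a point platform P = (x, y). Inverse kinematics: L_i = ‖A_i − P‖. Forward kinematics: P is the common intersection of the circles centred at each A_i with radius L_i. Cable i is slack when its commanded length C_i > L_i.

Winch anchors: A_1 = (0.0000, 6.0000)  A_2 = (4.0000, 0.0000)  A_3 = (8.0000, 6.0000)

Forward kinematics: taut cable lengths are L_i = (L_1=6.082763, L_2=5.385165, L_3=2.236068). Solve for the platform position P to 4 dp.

(6.0000, 5.0000)

expand ‖A_i−P‖²=L_i² and subtract eq 1 (k_i ≔ ‖A_i‖²−L_i²)
k_1 = 0.0000+36.0000−37.0000 = -1.0000
eq1−eq2 → [-8.0000  12.0000]·P = 12.0000
eq1−eq3 → [-16.0000  0.0000]·P = -96.0000
2×2 solve → P = (6.0000, 5.0000)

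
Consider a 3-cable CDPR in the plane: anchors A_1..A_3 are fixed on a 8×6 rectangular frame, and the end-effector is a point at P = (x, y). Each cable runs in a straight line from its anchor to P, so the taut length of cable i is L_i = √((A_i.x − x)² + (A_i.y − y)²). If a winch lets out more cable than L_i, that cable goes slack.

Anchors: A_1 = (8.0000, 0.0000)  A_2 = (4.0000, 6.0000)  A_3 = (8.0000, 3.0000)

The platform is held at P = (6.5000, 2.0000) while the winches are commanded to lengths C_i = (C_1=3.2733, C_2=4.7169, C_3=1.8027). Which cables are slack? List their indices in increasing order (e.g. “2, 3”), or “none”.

1

cable 1: √((1.5000)²+(-2.0000)²)=2.5000, C_1=3.2733: slack
cable 2: √((-2.5000)²+(4.0000)²)=4.7170, C_2=4.7169: taut
cable 3: √((1.5000)²+(1.0000)²)=1.8028, C_3=1.8027: taut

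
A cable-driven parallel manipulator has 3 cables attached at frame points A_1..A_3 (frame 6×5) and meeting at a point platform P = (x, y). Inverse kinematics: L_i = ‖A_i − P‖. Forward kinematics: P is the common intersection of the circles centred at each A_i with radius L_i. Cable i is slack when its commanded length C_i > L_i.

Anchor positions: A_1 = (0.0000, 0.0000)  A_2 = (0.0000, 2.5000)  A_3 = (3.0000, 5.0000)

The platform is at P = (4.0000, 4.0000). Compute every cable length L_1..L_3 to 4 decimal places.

L_1 = √((0.0000−4.0000)² + (0.0000−4.0000)²) = 5.6569
L_2 = √((0.0000−4.0000)² + (2.5000−4.0000)²) = 4.2720
L_3 = √((3.0000−4.0000)² + (5.0000−4.0000)²) = 1.4142

(5.6569, 4.2720, 1.4142)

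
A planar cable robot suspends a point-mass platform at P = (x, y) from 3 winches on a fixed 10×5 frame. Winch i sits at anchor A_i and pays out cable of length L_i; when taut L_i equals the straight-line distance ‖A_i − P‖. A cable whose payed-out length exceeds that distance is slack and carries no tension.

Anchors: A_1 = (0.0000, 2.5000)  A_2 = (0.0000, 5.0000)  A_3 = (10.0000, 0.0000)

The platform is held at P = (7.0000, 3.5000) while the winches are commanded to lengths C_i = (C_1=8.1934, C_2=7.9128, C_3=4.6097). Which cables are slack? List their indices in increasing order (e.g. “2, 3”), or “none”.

i=1: geometric 7.0711 vs commanded 8.1934 ⇒ slack
i=2: geometric 7.1589 vs commanded 7.9128 ⇒ slack
i=3: geometric 4.6098 vs commanded 4.6097 ⇒ taut

1, 2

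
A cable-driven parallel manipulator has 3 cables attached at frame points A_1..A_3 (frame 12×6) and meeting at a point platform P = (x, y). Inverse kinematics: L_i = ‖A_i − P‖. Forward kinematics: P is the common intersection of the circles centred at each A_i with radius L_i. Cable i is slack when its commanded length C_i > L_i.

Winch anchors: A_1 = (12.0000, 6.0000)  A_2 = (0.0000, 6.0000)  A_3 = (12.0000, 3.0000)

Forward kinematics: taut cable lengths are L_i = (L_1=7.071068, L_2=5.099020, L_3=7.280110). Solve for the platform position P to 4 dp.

(5.0000, 5.0000)

each cable: (A_i−P)·(A_i−P) = L_i²; let q_i = ‖A_i‖²−L_i²
q_1 = 144.0000+36.0000−50.0000 = 130.0000
row 1: 24.0000x + 0.0000y = 120.0000  (q_2=10.0000)
row 2: 0.0000x + 6.0000y = 30.0000  (q_3=100.0000)
Cramer on rows 1–2 → x = 5.0000, y = 5.0000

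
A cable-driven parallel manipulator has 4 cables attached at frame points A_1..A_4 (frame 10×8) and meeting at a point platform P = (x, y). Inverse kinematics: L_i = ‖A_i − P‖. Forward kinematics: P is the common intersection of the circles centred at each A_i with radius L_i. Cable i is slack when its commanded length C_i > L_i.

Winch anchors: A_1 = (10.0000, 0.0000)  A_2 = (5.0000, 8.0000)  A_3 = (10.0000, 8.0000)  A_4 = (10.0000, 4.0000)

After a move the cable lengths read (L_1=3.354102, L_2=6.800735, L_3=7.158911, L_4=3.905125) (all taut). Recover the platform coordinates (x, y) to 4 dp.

(7.0000, 1.5000)

circle eqns → linear via eq_j − eq_1; set k_j = A_j·A_j − L_j²
k_1 = 100.0000+0.0000−11.2500 = 88.7500
10.0000·x − 16.0000·y = k_1−k_2 = 46.0000
0.0000·x − 16.0000·y = k_1−k_3 = -24.0000
0.0000·x − 8.0000·y = k_1−k_4 = -12.0000
solve first two rows → x=7.0000, y=1.5000
check cable 4: ‖A_4−P‖² = 15.2500 ≈ L_4² = 15.2500 ✓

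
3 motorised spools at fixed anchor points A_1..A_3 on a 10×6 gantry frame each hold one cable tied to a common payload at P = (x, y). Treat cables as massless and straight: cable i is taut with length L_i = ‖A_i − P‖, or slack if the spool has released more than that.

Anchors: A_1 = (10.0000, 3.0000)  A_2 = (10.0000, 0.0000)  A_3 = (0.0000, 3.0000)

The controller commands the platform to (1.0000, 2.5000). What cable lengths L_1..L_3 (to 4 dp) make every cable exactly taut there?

L_1: Δ = A_1−P = (9.0000, 0.5000) → ‖Δ‖ = √81.2500 = 9.0139
L_2: Δ = A_2−P = (9.0000, -2.5000) → ‖Δ‖ = √87.2500 = 9.3408
L_3: Δ = A_3−P = (-1.0000, 0.5000) → ‖Δ‖ = √1.2500 = 1.1180

(9.0139, 9.3408, 1.1180)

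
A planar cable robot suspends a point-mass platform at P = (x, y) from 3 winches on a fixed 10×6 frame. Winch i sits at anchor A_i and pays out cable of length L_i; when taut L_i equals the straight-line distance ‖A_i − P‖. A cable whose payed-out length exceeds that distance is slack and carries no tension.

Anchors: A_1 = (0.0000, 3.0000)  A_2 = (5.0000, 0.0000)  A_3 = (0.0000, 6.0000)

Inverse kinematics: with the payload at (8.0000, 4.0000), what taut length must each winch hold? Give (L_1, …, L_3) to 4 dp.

L_1 = √((0.0000−8.0000)² + (3.0000−4.0000)²) = 8.0623
L_2 = √((5.0000−8.0000)² + (0.0000−4.0000)²) = 5.0000
L_3 = √((0.0000−8.0000)² + (6.0000−4.0000)²) = 8.2462

(8.0623, 5.0000, 8.2462)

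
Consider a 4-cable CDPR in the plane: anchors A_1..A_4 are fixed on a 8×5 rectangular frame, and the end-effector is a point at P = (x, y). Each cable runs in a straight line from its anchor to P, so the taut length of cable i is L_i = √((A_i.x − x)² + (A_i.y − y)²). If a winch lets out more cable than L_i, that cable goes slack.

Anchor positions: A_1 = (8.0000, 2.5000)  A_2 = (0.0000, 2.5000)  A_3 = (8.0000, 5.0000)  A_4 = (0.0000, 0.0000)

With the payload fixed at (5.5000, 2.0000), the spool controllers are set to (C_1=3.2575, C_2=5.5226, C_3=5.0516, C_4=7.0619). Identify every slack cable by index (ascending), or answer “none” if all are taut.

cable 1: √((2.5000)²+(0.5000)²)=2.5495, C_1=3.2575: slack
cable 2: √((-5.5000)²+(0.5000)²)=5.5227, C_2=5.5226: taut
cable 3: √((2.5000)²+(3.0000)²)=3.9051, C_3=5.0516: slack
cable 4: √((-5.5000)²+(-2.0000)²)=5.8523, C_4=7.0619: slack

1, 3, 4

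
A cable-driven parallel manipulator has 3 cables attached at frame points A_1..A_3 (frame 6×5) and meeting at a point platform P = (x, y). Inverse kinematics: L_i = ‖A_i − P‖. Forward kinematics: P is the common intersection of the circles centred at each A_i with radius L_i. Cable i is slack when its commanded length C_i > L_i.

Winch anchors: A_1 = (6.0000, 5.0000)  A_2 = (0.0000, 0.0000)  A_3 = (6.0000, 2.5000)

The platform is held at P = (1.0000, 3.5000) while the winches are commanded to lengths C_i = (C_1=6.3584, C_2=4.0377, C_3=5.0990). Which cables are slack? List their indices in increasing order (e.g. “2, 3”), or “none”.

1, 2

cable 1: √((5.0000)²+(1.5000)²)=5.2202, C_1=6.3584: slack
cable 2: √((-1.0000)²+(-3.5000)²)=3.6401, C_2=4.0377: slack
cable 3: √((5.0000)²+(-1.0000)²)=5.0990, C_3=5.0990: taut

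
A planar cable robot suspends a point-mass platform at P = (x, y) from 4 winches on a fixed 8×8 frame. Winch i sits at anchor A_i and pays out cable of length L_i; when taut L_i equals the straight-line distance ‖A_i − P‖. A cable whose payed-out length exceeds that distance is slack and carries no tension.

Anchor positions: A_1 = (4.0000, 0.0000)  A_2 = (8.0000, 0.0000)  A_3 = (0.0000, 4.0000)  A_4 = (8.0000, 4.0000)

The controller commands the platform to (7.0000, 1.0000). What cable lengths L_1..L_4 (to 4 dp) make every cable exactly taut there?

(3.1623, 1.4142, 7.6158, 3.1623)

L_1 = √((4.0000−7.0000)² + (0.0000−1.0000)²) = 3.1623
L_2 = √((8.0000−7.0000)² + (0.0000−1.0000)²) = 1.4142
L_3 = √((0.0000−7.0000)² + (4.0000−1.0000)²) = 7.6158
L_4 = √((8.0000−7.0000)² + (4.0000−1.0000)²) = 3.1623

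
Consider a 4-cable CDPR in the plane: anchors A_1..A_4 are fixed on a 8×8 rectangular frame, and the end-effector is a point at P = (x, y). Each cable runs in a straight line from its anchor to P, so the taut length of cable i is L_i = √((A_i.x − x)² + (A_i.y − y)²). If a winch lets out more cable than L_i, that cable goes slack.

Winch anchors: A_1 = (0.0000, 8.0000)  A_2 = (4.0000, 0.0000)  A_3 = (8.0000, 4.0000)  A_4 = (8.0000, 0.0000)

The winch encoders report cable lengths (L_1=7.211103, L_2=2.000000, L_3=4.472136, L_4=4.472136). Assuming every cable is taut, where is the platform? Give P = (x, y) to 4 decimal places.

(4.0000, 2.0000)

each cable: (A_i−P)·(A_i−P) = L_i²; let q_i = ‖A_i‖²−L_i²
q_1 = 0.0000+64.0000−52.0000 = 12.0000
row 1: -8.0000x + 16.0000y = 0.0000  (q_2=12.0000)
row 2: -16.0000x + 8.0000y = -48.0000  (q_3=60.0000)
row 3: -16.0000x + 16.0000y = -32.0000  (q_4=44.0000)
Cramer on rows 1–2 → x = 4.0000, y = 2.0000
check cable 4: ‖A_4−P‖² = 20.0000 ≈ L_4² = 20.0000 ✓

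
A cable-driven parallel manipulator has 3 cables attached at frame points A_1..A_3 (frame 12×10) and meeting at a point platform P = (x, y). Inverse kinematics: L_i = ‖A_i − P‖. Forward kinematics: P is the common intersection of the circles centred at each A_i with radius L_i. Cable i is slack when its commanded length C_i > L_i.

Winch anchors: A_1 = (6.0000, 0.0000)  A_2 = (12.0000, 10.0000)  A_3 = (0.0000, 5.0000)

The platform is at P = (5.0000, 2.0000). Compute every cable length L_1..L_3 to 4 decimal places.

cable 1: Δx=1.0000, Δy=-2.0000; L_1 = √(Δx²+Δy²) = 2.2361
cable 2: Δx=7.0000, Δy=8.0000; L_2 = √(Δx²+Δy²) = 10.6301
cable 3: Δx=-5.0000, Δy=3.0000; L_3 = √(Δx²+Δy²) = 5.8310

(2.2361, 10.6301, 5.8310)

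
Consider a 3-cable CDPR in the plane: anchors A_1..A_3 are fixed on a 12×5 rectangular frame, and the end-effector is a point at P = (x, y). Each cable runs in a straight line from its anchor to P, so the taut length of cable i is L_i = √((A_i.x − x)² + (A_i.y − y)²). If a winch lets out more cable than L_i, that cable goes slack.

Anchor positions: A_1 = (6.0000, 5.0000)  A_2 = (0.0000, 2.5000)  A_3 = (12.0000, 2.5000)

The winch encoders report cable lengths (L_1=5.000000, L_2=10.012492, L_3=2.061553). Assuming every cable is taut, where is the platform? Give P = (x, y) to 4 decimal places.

each cable: (A_i−P)·(A_i−P) = L_i²; let k_i = ‖A_i‖²−L_i²
k_1 = 36.0000+25.0000−25.0000 = 36.0000
row 1: 12.0000x + 5.0000y = 130.0000  (k_2=-94.0000)
row 2: -12.0000x + 5.0000y = -110.0000  (k_3=146.0000)
Cramer on rows 1–2 → x = 10.0000, y = 2.0000

(10.0000, 2.0000)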